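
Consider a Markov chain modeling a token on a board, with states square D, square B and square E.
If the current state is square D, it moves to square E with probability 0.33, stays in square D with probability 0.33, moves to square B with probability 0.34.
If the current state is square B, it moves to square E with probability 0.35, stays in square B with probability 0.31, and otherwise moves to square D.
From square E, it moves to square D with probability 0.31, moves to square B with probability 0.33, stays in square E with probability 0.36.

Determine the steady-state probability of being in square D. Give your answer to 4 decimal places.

0.3263

Let the stationary distribution be π with π = πP and π_1 + π_2 + π_3 = 1.
π_1 = 0.33·π_1 + 0.34·π_2 + 0.31·π_3
π_2 = 0.34·π_1 + 0.31·π_2 + 0.33·π_3
Solving with the normalization constraint gives π = (0.3263, 0.3267, 0.3469).
So the stationary probability of square D is 0.3263.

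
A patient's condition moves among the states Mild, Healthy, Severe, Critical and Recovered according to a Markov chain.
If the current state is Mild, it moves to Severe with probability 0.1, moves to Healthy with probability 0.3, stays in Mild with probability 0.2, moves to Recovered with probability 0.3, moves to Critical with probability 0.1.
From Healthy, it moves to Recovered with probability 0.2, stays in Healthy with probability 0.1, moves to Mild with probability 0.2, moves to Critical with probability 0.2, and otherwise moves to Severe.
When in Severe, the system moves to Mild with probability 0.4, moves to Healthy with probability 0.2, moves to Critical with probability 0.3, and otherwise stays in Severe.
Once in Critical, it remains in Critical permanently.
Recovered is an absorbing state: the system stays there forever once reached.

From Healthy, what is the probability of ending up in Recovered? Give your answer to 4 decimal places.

Let h(s) be the probability of absorption at Recovered starting from transient state s. Then h(Recovered) = 1 and h(Critical) = 0. By first-step analysis:
h(Mild) = 0.2·h(Mild) + 0.3·h(Healthy) + 0.1·h(Severe) + 0.1·0 + 0.3·1
h(Healthy) = 0.2·h(Mild) + 0.1·h(Healthy) + 0.3·h(Severe) + 0.2·0 + 0.2·1
h(Severe) = 0.4·h(Mild) + 0.2·h(Healthy) + 0.1·h(Severe) + 0.3·0
Solving: h(Mild) = 0.6021, h(Healthy) = 0.4809, h(Severe) = 0.3745.
Starting from Healthy, the probability is 0.4809.

0.4809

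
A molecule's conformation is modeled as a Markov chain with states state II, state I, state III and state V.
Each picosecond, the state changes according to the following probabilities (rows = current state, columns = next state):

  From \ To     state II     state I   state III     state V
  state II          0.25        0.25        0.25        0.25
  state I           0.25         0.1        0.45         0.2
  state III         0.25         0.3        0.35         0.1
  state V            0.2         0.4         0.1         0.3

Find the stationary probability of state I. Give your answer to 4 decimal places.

0.2568

Let the stationary distribution be π with π = πP and π_1 + π_2 + π_3 + π_4 = 1.
π_1 = 0.25·π_1 + 0.25·π_2 + 0.25·π_3 + 0.2·π_4
π_2 = 0.25·π_1 + 0.1·π_2 + 0.3·π_3 + 0.4·π_4
π_3 = 0.25·π_1 + 0.45·π_2 + 0.35·π_3 + 0.1·π_4
Solving with the normalization constraint gives π = (0.2399, 0.2568, 0.3012, 0.2021).
So the stationary probability of state I is 0.2568.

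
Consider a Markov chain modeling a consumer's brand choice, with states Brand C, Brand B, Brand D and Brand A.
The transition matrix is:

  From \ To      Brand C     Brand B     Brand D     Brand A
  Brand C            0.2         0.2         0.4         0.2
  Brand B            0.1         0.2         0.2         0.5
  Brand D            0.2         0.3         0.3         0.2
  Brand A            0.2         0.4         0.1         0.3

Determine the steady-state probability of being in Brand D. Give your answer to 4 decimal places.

0.2250

Let the stationary distribution be π with π = πP and π_1 + π_2 + π_3 + π_4 = 1.
π_1 = 0.2·π_1 + 0.1·π_2 + 0.2·π_3 + 0.2·π_4
π_2 = 0.2·π_1 + 0.2·π_2 + 0.3·π_3 + 0.4·π_4
π_3 = 0.4·π_1 + 0.2·π_2 + 0.3·π_3 + 0.1·π_4
Solving with the normalization constraint gives π = (0.1714, 0.2860, 0.2250, 0.3176).
So the stationary probability of Brand D is 0.2250.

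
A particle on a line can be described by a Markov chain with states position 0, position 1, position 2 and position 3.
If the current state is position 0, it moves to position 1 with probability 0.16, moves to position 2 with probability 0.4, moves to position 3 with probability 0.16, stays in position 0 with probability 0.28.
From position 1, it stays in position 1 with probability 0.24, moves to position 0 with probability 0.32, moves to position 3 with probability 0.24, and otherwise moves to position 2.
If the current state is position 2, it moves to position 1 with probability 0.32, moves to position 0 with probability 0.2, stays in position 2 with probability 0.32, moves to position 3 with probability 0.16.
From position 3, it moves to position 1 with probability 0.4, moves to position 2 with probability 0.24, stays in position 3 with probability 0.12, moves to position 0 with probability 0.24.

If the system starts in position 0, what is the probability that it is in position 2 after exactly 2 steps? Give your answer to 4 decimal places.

Propagate the distribution vector 2 steps from position 0.
After 0 steps: (1.0000, 0.0000, 0.0000, 0.0000)
After 1 step: (0.2800, 0.1600, 0.4000, 0.1600)
After 2 steps: (0.2480, 0.2752, 0.3104, 0.1664)
P(in position 2 after 2 steps) = 0.3104

0.3104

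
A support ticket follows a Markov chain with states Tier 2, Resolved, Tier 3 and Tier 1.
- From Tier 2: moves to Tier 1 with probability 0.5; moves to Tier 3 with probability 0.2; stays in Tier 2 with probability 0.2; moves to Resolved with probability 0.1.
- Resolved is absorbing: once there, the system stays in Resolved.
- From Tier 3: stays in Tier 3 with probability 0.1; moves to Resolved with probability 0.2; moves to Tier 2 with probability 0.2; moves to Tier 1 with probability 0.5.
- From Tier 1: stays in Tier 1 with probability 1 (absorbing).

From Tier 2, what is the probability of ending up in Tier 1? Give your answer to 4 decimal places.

0.8088

Let h(s) be the probability of absorption at Tier 1 starting from transient state s. Then h(Tier 1) = 1 and h(Resolved) = 0. By first-step analysis:
h(Tier 2) = 0.2·h(Tier 2) + 0.1·0 + 0.2·h(Tier 3) + 0.5·1
h(Tier 3) = 0.2·h(Tier 2) + 0.2·0 + 0.1·h(Tier 3) + 0.5·1
Solving: h(Tier 2) = 0.8088, h(Tier 3) = 0.7353.
Starting from Tier 2, the probability is 0.8088.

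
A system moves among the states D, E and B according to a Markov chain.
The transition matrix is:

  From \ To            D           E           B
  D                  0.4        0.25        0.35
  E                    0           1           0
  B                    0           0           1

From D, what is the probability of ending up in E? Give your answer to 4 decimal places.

0.4167

Let h(s) be the probability of absorption at E starting from transient state s. Then h(E) = 1 and h(B) = 0. By first-step analysis:
h(D) = 0.4·h(D) + 0.25·1 + 0.35·0
Solving: h(D) = 0.4167.
Starting from D, the probability is 0.4167.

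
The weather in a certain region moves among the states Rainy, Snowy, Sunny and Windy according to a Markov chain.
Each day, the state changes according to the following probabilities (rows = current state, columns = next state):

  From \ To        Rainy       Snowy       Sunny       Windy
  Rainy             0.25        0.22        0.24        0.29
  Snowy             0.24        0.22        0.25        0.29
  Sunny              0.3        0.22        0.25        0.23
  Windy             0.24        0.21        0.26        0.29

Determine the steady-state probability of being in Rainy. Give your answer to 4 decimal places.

Let the stationary distribution be π with π = πP and π_1 + π_2 + π_3 + π_4 = 1.
π_1 = 0.25·π_1 + 0.24·π_2 + 0.3·π_3 + 0.24·π_4
π_2 = 0.22·π_1 + 0.22·π_2 + 0.22·π_3 + 0.21·π_4
π_3 = 0.24·π_1 + 0.25·π_2 + 0.25·π_3 + 0.26·π_4
Solving with the normalization constraint gives π = (0.2576, 0.2173, 0.2502, 0.2750).
So the stationary probability of Rainy is 0.2576.

0.2576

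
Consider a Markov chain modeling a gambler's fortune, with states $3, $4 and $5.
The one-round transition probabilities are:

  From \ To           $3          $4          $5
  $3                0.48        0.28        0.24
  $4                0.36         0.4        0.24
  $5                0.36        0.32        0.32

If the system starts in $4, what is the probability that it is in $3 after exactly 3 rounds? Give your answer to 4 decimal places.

Propagate the distribution vector 3 rounds from $4.
After 0 rounds: (0.0000, 1.0000, 0.0000)
After 1 round: (0.3600, 0.4000, 0.2400)
After 2 rounds: (0.4032, 0.3376, 0.2592)
After 3 rounds: (0.4084, 0.3309, 0.2607)
P(in $3 after 3 rounds) = 0.4084

0.4084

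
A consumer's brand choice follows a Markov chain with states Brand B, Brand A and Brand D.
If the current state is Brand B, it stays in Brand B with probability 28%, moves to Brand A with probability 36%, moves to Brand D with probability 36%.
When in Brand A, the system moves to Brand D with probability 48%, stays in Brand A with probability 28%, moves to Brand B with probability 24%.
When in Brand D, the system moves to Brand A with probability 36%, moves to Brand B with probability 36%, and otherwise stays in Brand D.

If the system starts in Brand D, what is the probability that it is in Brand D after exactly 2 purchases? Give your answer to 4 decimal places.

Sum over the intermediate state after 1 purchase:
P = P(Brand D→Brand B)·P(Brand B→Brand D) + P(Brand D→Brand A)·P(Brand A→Brand D) + P(Brand D→Brand D)·P(Brand D→Brand D)
  = 0.36×0.36 + 0.36×0.48 + 0.28×0.28
  = 0.1296 + 0.1728 + 0.0784 = 0.3808

0.3808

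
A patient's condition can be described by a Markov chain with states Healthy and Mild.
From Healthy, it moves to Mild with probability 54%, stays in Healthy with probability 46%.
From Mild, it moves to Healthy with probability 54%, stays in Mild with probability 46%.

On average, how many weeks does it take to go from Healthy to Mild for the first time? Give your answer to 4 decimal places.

Let t(s) be the expected number of weeks to first reach Mild from state s, with t(Mild) = 0. Conditioning on the first week:
t(Healthy) = 1 + 0.46·t(Healthy)
Solving: t(Healthy) = 1.8519.
Expected weeks from Healthy to Mild: 1.8519.

1.8519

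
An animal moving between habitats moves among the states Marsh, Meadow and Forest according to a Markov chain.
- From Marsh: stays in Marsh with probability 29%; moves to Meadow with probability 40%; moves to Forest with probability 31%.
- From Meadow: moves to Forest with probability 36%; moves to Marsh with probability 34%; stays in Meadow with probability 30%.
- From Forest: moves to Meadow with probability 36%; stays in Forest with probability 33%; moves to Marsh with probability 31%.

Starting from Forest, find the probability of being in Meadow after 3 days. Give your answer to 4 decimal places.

Propagate the distribution vector 3 days from Forest.
After 0 days: (0.0000, 0.0000, 1.0000)
After 1 day: (0.3100, 0.3600, 0.3300)
After 2 days: (0.3146, 0.3508, 0.3346)
After 3 days: (0.3142, 0.3515, 0.3342)
P(in Meadow after 3 days) = 0.3515

0.3515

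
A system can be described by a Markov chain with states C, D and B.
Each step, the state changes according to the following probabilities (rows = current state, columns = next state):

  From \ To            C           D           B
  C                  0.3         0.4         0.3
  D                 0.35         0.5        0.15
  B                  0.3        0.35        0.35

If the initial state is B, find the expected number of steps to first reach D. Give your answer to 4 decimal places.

Let t(s) be the expected number of steps to first reach D from state s, with t(D) = 0. Conditioning on the first step:
t(C) = 1 + 0.3·t(C) + 0.3·t(B)
t(B) = 1 + 0.3·t(C) + 0.35·t(B)
Solving: t(C) = 2.6027, t(B) = 2.7397.
Expected steps from B to D: 2.7397.

2.7397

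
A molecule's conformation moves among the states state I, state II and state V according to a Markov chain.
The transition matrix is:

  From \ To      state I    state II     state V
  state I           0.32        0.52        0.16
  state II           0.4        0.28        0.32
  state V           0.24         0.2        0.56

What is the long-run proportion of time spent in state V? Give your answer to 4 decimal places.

0.3541

Let the stationary distribution be π with π = πP and π_1 + π_2 + π_3 = 1.
π_1 = 0.32·π_1 + 0.4·π_2 + 0.24·π_3
π_2 = 0.52·π_1 + 0.28·π_2 + 0.2·π_3
Solving with the normalization constraint gives π = (0.3179, 0.3280, 0.3541).
So the stationary probability of state V is 0.3541.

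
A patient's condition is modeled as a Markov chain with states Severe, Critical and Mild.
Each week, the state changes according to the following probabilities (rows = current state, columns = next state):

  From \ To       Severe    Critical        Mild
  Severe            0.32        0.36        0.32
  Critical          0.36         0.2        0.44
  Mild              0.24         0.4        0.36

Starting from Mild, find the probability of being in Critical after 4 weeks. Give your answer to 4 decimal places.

0.3228

Propagate the distribution vector 4 weeks from Mild.
After 0 weeks: (0.0000, 0.0000, 1.0000)
After 1 week: (0.2400, 0.4000, 0.3600)
After 2 weeks: (0.3072, 0.3104, 0.3824)
After 3 weeks: (0.3018, 0.3256, 0.3725)
After 4 weeks: (0.3032, 0.3228, 0.3740)
P(in Critical after 4 weeks) = 0.3228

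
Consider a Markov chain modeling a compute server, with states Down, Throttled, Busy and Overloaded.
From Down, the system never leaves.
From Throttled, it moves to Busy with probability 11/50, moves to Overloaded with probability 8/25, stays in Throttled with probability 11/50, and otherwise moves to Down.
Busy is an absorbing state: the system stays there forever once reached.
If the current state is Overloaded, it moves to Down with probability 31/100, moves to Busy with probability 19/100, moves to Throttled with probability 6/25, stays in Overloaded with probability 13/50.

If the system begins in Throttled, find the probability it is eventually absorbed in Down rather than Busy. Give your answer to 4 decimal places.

0.5532

Let h(s) be the probability of absorption at Down starting from transient state s. Then h(Down) = 1 and h(Busy) = 0. By first-step analysis:
h(Throttled) = 0.24·1 + 0.22·h(Throttled) + 0.22·0 + 0.32·h(Overloaded)
h(Overloaded) = 0.31·1 + 0.24·h(Throttled) + 0.19·0 + 0.26·h(Overloaded)
Solving: h(Throttled) = 0.5532, h(Overloaded) = 0.5983.
Starting from Throttled, the probability is 0.5532.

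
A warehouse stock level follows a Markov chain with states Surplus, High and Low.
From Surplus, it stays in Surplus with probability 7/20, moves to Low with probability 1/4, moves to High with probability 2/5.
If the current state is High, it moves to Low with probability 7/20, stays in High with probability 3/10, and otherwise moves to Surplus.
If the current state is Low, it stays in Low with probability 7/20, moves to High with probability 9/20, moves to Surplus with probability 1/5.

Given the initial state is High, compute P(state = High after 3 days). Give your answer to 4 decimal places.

0.3770

Propagate the distribution vector 3 days from High.
After 0 days: (0.0000, 1.0000, 0.0000)
After 1 day: (0.3500, 0.3000, 0.3500)
After 2 days: (0.2975, 0.3875, 0.3150)
After 3 days: (0.3028, 0.3770, 0.3203)
P(in High after 3 days) = 0.3770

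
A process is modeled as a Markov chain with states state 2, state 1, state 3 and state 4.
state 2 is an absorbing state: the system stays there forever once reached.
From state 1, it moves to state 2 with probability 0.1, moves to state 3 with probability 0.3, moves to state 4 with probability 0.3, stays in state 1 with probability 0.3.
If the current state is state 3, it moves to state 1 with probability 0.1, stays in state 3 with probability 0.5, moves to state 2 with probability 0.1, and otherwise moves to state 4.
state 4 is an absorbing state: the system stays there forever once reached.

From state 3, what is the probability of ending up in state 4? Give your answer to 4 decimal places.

0.7500

Let h(s) be the probability of absorption at state 4 starting from transient state s. Then h(state 4) = 1 and h(state 2) = 0. By first-step analysis:
h(state 1) = 0.1·0 + 0.3·h(state 1) + 0.3·h(state 3) + 0.3·1
h(state 3) = 0.1·0 + 0.1·h(state 1) + 0.5·h(state 3) + 0.3·1
Solving: h(state 1) = 0.7500, h(state 3) = 0.7500.
Starting from state 3, the probability is 0.7500.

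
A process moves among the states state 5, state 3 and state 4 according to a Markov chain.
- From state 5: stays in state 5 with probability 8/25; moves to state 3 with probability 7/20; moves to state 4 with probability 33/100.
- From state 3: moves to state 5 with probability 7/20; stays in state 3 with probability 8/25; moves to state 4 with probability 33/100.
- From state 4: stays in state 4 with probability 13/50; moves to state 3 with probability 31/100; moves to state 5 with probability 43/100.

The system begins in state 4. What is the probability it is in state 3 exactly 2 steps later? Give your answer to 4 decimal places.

0.3303

Sum over the intermediate state after 1 step:
P = P(state 4→state 5)·P(state 5→state 3) + P(state 4→state 3)·P(state 3→state 3) + P(state 4→state 4)·P(state 4→state 3)
  = 0.43×0.35 + 0.31×0.32 + 0.26×0.31
  = 0.1505 + 0.0992 + 0.0806 = 0.3303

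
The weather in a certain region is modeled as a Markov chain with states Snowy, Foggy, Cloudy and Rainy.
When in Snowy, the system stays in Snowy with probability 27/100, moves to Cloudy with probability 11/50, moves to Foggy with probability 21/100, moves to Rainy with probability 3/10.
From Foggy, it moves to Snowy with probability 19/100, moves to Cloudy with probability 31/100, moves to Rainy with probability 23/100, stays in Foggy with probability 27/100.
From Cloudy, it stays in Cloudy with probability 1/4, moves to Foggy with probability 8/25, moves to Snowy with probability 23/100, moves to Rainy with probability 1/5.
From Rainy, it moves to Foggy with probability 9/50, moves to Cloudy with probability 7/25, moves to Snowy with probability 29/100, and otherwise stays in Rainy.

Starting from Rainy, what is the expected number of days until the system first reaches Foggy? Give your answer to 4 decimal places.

Let t(s) be the expected number of days to first reach Foggy from state s, with t(Foggy) = 0. Conditioning on the first day:
t(Snowy) = 1 + 0.27·t(Snowy) + 0.22·t(Cloudy) + 0.3·t(Rainy)
t(Cloudy) = 1 + 0.23·t(Snowy) + 0.25·t(Cloudy) + 0.2·t(Rainy)
t(Rainy) = 1 + 0.29·t(Snowy) + 0.28·t(Cloudy) + 0.25·t(Rainy)
Solving: t(Snowy) = 4.3695, t(Cloudy) = 3.8641, t(Rainy) = 4.4655.
Expected days from Rainy to Foggy: 4.4655.

4.4655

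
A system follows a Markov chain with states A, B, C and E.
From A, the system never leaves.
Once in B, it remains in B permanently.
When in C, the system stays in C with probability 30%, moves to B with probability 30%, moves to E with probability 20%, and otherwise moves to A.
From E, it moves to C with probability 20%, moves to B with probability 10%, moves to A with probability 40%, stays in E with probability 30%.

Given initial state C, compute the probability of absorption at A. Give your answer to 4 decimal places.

Let h(s) be the probability of absorption at A starting from transient state s. Then h(A) = 1 and h(B) = 0. By first-step analysis:
h(C) = 0.2·1 + 0.3·0 + 0.3·h(C) + 0.2·h(E)
h(E) = 0.4·1 + 0.1·0 + 0.2·h(C) + 0.3·h(E)
Solving: h(C) = 0.4889, h(E) = 0.7111.
Starting from C, the probability is 0.4889.

0.4889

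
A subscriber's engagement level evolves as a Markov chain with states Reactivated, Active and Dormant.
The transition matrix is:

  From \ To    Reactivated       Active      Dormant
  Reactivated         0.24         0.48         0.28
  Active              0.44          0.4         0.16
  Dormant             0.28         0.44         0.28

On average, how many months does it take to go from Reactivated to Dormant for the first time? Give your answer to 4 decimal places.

4.4118

Let t(s) be the expected number of months to first reach Dormant from state s, with t(Dormant) = 0. Conditioning on the first month:
t(Reactivated) = 1 + 0.24·t(Reactivated) + 0.48·t(Active)
t(Active) = 1 + 0.44·t(Reactivated) + 0.4·t(Active)
Solving: t(Reactivated) = 4.4118, t(Active) = 4.9020.
Expected months from Reactivated to Dormant: 4.4118.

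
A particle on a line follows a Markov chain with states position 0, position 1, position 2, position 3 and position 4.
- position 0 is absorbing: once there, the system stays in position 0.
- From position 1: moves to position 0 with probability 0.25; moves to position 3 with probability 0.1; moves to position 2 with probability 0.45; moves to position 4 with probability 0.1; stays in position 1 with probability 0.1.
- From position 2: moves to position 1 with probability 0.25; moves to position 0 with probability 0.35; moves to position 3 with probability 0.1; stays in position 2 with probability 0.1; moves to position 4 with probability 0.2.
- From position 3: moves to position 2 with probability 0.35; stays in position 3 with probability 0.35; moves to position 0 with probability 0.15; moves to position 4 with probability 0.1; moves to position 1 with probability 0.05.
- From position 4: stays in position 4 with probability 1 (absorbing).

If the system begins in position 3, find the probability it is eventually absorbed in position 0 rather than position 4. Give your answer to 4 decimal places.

Let h(s) be the probability of absorption at position 0 starting from transient state s. Then h(position 0) = 1 and h(position 4) = 0. By first-step analysis:
h(position 1) = 0.25·1 + 0.1·h(position 1) + 0.45·h(position 2) + 0.1·h(position 3) + 0.1·0
h(position 2) = 0.35·1 + 0.25·h(position 1) + 0.1·h(position 2) + 0.1·h(position 3) + 0.2·0
h(position 3) = 0.15·1 + 0.05·h(position 1) + 0.35·h(position 2) + 0.35·h(position 3) + 0.1·0
Solving: h(position 1) = 0.6703, h(position 2) = 0.6450, h(position 3) = 0.6297.
Starting from position 3, the probability is 0.6297.

0.6297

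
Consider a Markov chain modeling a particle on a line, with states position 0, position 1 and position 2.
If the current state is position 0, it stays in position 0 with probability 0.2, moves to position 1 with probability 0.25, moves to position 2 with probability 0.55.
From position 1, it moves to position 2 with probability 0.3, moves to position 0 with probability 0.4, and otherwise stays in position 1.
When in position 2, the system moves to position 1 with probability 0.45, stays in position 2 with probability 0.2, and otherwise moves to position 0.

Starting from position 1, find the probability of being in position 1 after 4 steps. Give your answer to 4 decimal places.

Propagate the distribution vector 4 steps from position 1.
After 0 steps: (0.0000, 1.0000, 0.0000)
After 1 step: (0.4000, 0.3000, 0.3000)
After 2 steps: (0.3050, 0.3250, 0.3700)
After 3 steps: (0.3205, 0.3403, 0.3393)
After 4 steps: (0.3189, 0.3349, 0.3462)
P(in position 1 after 4 steps) = 0.3349

0.3349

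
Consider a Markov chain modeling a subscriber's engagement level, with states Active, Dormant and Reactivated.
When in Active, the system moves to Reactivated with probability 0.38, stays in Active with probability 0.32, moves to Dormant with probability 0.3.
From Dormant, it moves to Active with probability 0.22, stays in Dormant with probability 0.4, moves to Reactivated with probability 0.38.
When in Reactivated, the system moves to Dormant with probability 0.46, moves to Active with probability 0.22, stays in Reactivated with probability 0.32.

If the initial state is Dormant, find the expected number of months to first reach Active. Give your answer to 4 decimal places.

4.5455

Let t(s) be the expected number of months to first reach Active from state s, with t(Active) = 0. Conditioning on the first month:
t(Dormant) = 1 + 0.4·t(Dormant) + 0.38·t(Reactivated)
t(Reactivated) = 1 + 0.46·t(Dormant) + 0.32·t(Reactivated)
Solving: t(Dormant) = 4.5455, t(Reactivated) = 4.5455.
Expected months from Dormant to Active: 4.5455.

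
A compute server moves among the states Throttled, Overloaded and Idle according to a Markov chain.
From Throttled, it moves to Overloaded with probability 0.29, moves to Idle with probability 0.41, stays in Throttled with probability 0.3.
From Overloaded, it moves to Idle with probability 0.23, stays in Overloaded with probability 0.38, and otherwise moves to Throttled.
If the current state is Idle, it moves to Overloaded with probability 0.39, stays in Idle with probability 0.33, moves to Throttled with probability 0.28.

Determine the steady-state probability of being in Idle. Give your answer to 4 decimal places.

Let the stationary distribution be π with π = πP and π_1 + π_2 + π_3 = 1.
π_1 = 0.3·π_1 + 0.39·π_2 + 0.28·π_3
π_2 = 0.29·π_1 + 0.38·π_2 + 0.39·π_3
Solving with the normalization constraint gives π = (0.3254, 0.3539, 0.3206).
So the stationary probability of Idle is 0.3206.

0.3206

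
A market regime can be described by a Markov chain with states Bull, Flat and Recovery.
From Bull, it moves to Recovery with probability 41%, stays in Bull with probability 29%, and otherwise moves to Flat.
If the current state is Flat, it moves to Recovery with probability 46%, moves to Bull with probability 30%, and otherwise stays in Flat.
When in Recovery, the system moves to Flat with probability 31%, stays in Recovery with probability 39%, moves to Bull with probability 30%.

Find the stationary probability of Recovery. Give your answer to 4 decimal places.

0.4160

Let the stationary distribution be π with π = πP and π_1 + π_2 + π_3 = 1.
π_1 = 0.29·π_1 + 0.3·π_2 + 0.3·π_3
π_2 = 0.3·π_1 + 0.24·π_2 + 0.31·π_3
Solving with the normalization constraint gives π = (0.2970, 0.2869, 0.4160).
So the stationary probability of Recovery is 0.4160.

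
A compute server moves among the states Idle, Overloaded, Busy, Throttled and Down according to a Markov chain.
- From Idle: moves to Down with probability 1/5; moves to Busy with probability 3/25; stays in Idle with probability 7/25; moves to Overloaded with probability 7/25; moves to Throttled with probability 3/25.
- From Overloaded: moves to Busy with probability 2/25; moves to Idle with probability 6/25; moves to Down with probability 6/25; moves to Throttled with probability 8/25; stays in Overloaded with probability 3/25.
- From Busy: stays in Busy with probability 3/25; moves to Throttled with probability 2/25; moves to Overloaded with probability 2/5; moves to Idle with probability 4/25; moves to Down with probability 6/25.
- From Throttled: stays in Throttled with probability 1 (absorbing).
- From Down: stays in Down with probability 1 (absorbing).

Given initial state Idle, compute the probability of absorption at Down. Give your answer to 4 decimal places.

Let h(s) be the probability of absorption at Down starting from transient state s. Then h(Down) = 1 and h(Throttled) = 0. By first-step analysis:
h(Idle) = 0.28·h(Idle) + 0.28·h(Overloaded) + 0.12·h(Busy) + 0.12·0 + 0.2·1
h(Overloaded) = 0.24·h(Idle) + 0.12·h(Overloaded) + 0.08·h(Busy) + 0.32·0 + 0.24·1
h(Busy) = 0.16·h(Idle) + 0.4·h(Overloaded) + 0.12·h(Busy) + 0.08·0 + 0.24·1
Solving: h(Idle) = 0.5635, h(Overloaded) = 0.4804, h(Busy) = 0.5935.
Starting from Idle, the probability is 0.5635.

0.5635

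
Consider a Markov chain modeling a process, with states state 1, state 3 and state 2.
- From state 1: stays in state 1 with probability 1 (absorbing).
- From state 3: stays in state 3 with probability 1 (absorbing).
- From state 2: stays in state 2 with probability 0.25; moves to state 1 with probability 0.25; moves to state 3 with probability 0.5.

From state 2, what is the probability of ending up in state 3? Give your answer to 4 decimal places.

Let h(s) be the probability of absorption at state 3 starting from transient state s. Then h(state 3) = 1 and h(state 1) = 0. By first-step analysis:
h(state 2) = 0.25·0 + 0.5·1 + 0.25·h(state 2)
Solving: h(state 2) = 0.6667.
Starting from state 2, the probability is 0.6667.

0.6667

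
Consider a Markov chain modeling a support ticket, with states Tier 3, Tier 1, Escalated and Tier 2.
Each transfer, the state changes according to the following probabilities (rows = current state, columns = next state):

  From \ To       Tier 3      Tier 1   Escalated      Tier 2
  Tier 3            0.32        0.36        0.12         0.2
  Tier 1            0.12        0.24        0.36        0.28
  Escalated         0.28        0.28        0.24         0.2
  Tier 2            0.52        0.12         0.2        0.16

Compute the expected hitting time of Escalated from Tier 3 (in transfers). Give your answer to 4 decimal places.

Let t(s) be the expected number of transfers to first reach Escalated from state s, with t(Escalated) = 0. Conditioning on the first transfer:
t(Tier 3) = 1 + 0.32·t(Tier 3) + 0.36·t(Tier 1) + 0.2·t(Tier 2)
t(Tier 1) = 1 + 0.12·t(Tier 3) + 0.24·t(Tier 1) + 0.28·t(Tier 2)
t(Tier 2) = 1 + 0.52·t(Tier 3) + 0.12·t(Tier 1) + 0.16·t(Tier 2)
Solving: t(Tier 3) = 4.9202, t(Tier 1) = 3.8564, t(Tier 2) = 4.7872.
Expected transfers from Tier 3 to Escalated: 4.9202.

4.9202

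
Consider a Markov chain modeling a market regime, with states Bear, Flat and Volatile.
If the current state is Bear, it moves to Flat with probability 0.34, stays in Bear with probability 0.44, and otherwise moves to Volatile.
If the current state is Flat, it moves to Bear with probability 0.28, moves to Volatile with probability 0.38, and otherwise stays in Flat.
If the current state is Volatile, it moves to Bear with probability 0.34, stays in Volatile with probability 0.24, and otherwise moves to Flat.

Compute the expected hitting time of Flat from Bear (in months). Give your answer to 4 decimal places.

2.7936

Let t(s) be the expected number of months to first reach Flat from state s, with t(Flat) = 0. Conditioning on the first month:
t(Bear) = 1 + 0.44·t(Bear) + 0.22·t(Volatile)
t(Volatile) = 1 + 0.34·t(Bear) + 0.24·t(Volatile)
Solving: t(Bear) = 2.7936, t(Volatile) = 2.5656.
Expected months from Bear to Flat: 2.7936.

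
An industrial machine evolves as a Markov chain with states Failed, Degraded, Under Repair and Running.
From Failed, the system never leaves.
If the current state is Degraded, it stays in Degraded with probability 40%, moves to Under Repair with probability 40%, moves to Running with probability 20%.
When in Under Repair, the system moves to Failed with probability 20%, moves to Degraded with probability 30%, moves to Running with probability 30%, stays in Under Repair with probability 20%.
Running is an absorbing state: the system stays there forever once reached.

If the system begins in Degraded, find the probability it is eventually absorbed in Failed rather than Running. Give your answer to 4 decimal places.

Let h(s) be the probability of absorption at Failed starting from transient state s. Then h(Failed) = 1 and h(Running) = 0. By first-step analysis:
h(Degraded) = 0.4·h(Degraded) + 0.4·h(Under Repair) + 0.2·0
h(Under Repair) = 0.2·1 + 0.3·h(Degraded) + 0.2·h(Under Repair) + 0.3·0
Solving: h(Degraded) = 0.2222, h(Under Repair) = 0.3333.
Starting from Degraded, the probability is 0.2222.

0.2222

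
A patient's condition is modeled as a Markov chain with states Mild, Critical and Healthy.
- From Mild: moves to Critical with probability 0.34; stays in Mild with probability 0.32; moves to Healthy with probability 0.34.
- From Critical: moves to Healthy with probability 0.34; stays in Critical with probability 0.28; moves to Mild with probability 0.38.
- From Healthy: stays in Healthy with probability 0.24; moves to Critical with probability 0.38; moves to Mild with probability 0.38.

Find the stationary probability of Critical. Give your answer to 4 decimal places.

0.3324

Let the stationary distribution be π with π = πP and π_1 + π_2 + π_3 = 1.
π_1 = 0.32·π_1 + 0.38·π_2 + 0.38·π_3
π_2 = 0.34·π_1 + 0.28·π_2 + 0.38·π_3
Solving with the normalization constraint gives π = (0.3585, 0.3324, 0.3091).
So the stationary probability of Critical is 0.3324.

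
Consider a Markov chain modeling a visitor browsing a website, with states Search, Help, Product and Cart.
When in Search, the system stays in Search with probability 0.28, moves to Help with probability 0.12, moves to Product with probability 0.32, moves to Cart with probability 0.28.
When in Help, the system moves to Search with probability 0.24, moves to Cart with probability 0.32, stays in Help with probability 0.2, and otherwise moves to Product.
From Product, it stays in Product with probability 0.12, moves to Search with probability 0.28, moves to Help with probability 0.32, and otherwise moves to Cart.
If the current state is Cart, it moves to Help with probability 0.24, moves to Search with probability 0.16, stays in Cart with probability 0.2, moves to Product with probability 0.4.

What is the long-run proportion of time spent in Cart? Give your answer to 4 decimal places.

Let the stationary distribution be π with π = πP and π_1 + π_2 + π_3 + π_4 = 1.
π_1 = 0.28·π_1 + 0.24·π_2 + 0.28·π_3 + 0.16·π_4
π_2 = 0.12·π_1 + 0.2·π_2 + 0.32·π_3 + 0.24·π_4
π_3 = 0.32·π_1 + 0.24·π_2 + 0.12·π_3 + 0.4·π_4
Solving with the normalization constraint gives π = (0.2389, 0.2239, 0.2696, 0.2676).
So the stationary probability of Cart is 0.2676.

0.2676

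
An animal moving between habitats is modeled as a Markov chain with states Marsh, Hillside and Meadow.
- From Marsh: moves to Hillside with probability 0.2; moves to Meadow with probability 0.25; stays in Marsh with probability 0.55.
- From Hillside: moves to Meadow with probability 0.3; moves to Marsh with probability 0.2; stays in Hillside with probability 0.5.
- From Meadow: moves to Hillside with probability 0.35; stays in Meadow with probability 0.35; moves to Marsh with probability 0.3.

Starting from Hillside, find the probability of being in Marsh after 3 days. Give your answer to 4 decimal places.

Propagate the distribution vector 3 days from Hillside.
After 0 days: (0.0000, 1.0000, 0.0000)
After 1 day: (0.2000, 0.5000, 0.3000)
After 2 days: (0.3000, 0.3950, 0.3050)
After 3 days: (0.3355, 0.3643, 0.3003)
P(in Marsh after 3 days) = 0.3355

0.3355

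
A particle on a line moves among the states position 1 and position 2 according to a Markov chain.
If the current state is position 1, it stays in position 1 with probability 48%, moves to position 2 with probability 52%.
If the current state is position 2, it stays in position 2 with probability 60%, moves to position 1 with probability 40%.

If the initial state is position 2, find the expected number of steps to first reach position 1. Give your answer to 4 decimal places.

Let t(s) be the expected number of steps to first reach position 1 from state s, with t(position 1) = 0. Conditioning on the first step:
t(position 2) = 1 + 0.6·t(position 2)
Solving: t(position 2) = 2.5000.
Expected steps from position 2 to position 1: 2.5000.

2.5000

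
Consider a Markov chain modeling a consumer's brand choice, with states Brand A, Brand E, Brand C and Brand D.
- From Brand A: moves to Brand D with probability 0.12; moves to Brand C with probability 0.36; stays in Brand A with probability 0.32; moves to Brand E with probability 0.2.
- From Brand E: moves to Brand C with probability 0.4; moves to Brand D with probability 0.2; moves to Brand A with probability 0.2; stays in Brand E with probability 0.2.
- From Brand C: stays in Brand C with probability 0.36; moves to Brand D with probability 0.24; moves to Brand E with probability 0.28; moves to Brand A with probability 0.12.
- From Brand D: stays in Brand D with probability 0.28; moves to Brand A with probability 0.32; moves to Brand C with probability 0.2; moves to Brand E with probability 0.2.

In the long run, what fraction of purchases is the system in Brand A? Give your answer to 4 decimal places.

Let the stationary distribution be π with π = πP and π_1 + π_2 + π_3 + π_4 = 1.
π_1 = 0.32·π_1 + 0.2·π_2 + 0.12·π_3 + 0.32·π_4
π_2 = 0.2·π_1 + 0.2·π_2 + 0.28·π_3 + 0.2·π_4
π_3 = 0.36·π_1 + 0.4·π_2 + 0.36·π_3 + 0.2·π_4
Solving with the normalization constraint gives π = (0.2258, 0.2268, 0.3351, 0.2123).
So the stationary probability of Brand A is 0.2258.

0.2258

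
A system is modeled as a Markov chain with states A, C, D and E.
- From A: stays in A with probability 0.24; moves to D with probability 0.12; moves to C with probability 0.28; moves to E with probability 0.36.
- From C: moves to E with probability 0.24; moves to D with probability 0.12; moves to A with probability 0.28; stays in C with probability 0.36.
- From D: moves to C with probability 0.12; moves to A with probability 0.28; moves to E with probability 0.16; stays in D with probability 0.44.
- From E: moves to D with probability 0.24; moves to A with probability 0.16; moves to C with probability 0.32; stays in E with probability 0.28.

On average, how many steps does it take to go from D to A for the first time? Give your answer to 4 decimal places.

Let t(s) be the expected number of steps to first reach A from state s, with t(A) = 0. Conditioning on the first step:
t(C) = 1 + 0.36·t(C) + 0.12·t(D) + 0.24·t(E)
t(D) = 1 + 0.12·t(C) + 0.44·t(D) + 0.16·t(E)
t(E) = 1 + 0.32·t(C) + 0.24·t(D) + 0.28·t(E)
Solving: t(C) = 3.9655, t(D) = 3.9080, t(E) = 4.4540.
Expected steps from D to A: 3.9080.

3.9080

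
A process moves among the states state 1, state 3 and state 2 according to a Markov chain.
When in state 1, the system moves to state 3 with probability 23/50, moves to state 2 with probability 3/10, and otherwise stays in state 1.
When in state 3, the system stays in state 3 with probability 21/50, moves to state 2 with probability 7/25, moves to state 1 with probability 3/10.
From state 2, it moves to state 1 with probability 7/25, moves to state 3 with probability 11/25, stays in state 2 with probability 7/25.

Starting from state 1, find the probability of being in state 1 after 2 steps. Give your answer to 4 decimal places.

Sum over the intermediate state after 1 step:
P = P(state 1→state 1)·P(state 1→state 1) + P(state 1→state 3)·P(state 3→state 1) + P(state 1→state 2)·P(state 2→state 1)
  = 0.24×0.24 + 0.46×0.3 + 0.3×0.28
  = 0.0576 + 0.1380 + 0.0840 = 0.2796

0.2796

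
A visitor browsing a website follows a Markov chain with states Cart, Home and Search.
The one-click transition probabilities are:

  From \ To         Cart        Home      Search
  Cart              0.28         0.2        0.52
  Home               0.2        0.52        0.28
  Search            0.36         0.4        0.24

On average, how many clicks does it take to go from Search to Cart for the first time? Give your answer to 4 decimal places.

3.4810

Let t(s) be the expected number of clicks to first reach Cart from state s, with t(Cart) = 0. Conditioning on the first click:
t(Home) = 1 + 0.52·t(Home) + 0.28·t(Search)
t(Search) = 1 + 0.4·t(Home) + 0.24·t(Search)
Solving: t(Home) = 4.1139, t(Search) = 3.4810.
Expected clicks from Search to Cart: 3.4810.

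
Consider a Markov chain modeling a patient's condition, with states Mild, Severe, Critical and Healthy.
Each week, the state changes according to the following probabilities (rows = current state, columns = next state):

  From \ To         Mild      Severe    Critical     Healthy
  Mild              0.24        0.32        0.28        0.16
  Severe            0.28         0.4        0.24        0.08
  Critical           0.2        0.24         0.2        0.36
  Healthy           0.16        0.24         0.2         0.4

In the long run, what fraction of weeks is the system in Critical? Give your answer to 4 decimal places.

Let the stationary distribution be π with π = πP and π_1 + π_2 + π_3 + π_4 = 1.
π_1 = 0.24·π_1 + 0.28·π_2 + 0.2·π_3 + 0.16·π_4
π_2 = 0.32·π_1 + 0.4·π_2 + 0.24·π_3 + 0.24·π_4
π_3 = 0.28·π_1 + 0.24·π_2 + 0.2·π_3 + 0.2·π_4
Solving with the normalization constraint gives π = (0.2240, 0.3070, 0.2302, 0.2388).
So the stationary probability of Critical is 0.2302.

0.2302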